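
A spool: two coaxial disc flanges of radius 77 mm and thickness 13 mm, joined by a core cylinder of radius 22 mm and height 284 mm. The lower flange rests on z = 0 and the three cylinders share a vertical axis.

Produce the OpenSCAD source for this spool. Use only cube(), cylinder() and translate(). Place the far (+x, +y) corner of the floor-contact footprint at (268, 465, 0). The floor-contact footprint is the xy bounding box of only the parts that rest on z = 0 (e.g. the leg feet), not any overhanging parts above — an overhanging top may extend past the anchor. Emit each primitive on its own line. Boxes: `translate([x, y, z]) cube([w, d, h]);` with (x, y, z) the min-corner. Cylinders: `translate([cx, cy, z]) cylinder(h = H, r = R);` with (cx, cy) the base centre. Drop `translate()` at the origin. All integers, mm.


translate([191, 388, 0]) cylinder(h = 13, r = 77);
translate([191, 388, 13]) cylinder(h = 284, r = 22);
translate([191, 388, 297]) cylinder(h = 13, r = 77);


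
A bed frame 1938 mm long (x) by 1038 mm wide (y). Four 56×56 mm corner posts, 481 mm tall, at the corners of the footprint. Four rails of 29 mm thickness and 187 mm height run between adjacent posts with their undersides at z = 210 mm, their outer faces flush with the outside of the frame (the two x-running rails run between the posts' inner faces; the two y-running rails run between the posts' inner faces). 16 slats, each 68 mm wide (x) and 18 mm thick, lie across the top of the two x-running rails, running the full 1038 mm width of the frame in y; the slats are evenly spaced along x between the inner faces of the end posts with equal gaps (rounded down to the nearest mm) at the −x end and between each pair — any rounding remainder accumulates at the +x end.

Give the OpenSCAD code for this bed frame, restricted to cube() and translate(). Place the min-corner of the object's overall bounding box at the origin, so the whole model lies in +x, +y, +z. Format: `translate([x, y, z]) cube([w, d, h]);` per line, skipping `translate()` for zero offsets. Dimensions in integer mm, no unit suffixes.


cube([56, 56, 481]);
translate([0, 982, 0]) cube([56, 56, 481]);
translate([1882, 0, 0]) cube([56, 56, 481]);
translate([1882, 982, 0]) cube([56, 56, 481]);
translate([56, 0, 210]) cube([1826, 29, 187]);
translate([56, 1009, 210]) cube([1826, 29, 187]);
translate([0, 56, 210]) cube([29, 926, 187]);
translate([1909, 56, 210]) cube([29, 926, 187]);
translate([99, 0, 397]) cube([68, 1038, 18]);
translate([210, 0, 397]) cube([68, 1038, 18]);
translate([321, 0, 397]) cube([68, 1038, 18]);
translate([432, 0, 397]) cube([68, 1038, 18]);
translate([543, 0, 397]) cube([68, 1038, 18]);
translate([654, 0, 397]) cube([68, 1038, 18]);
translate([765, 0, 397]) cube([68, 1038, 18]);
translate([876, 0, 397]) cube([68, 1038, 18]);
translate([987, 0, 397]) cube([68, 1038, 18]);
translate([1098, 0, 397]) cube([68, 1038, 18]);
translate([1209, 0, 397]) cube([68, 1038, 18]);
translate([1320, 0, 397]) cube([68, 1038, 18]);
translate([1431, 0, 397]) cube([68, 1038, 18]);
translate([1542, 0, 397]) cube([68, 1038, 18]);
translate([1653, 0, 397]) cube([68, 1038, 18]);
translate([1764, 0, 397]) cube([68, 1038, 18]);


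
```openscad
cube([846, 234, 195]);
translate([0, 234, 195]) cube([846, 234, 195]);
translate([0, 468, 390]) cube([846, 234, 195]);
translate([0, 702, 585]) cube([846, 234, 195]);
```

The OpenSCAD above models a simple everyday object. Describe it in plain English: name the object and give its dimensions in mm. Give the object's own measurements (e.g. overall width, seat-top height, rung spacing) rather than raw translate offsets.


A straight staircase of 4 solid steps. Each step is 846 mm wide (x), 234 mm deep (y, the going) and 195 mm tall (the rise). The first step rests on the floor; each subsequent step sits one going further in +y and one rise higher in +z, directly behind and above the previous step with no overlap.


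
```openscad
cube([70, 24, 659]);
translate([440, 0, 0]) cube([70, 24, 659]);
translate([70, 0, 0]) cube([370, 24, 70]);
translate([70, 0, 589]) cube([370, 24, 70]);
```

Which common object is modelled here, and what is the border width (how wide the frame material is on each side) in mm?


A picture frame. The border width is 70 mm.

Four thin pieces enclosing a rectangular opening — a picture frame. The two full-height stiles are 659 mm tall; the top rail sits at z = 589 and is 70 mm tall, so the border above the opening is 659 − 589 = 70 mm, matching the stile x-width.


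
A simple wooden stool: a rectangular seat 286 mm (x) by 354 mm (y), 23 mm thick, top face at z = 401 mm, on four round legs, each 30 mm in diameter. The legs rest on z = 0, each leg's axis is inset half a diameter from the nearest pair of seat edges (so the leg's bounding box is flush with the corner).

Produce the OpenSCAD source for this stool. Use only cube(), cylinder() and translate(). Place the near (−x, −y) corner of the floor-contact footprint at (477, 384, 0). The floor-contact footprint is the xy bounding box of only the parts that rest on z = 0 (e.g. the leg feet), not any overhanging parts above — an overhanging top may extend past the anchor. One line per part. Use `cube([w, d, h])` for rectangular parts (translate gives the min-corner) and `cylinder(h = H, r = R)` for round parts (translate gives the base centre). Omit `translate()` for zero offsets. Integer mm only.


// leg_h = 401 - 23 = 378
translate([477, 384, 378]) cube([286, 354, 23]);
translate([492, 399, 0]) cylinder(h = 378, r = 15);
translate([748, 399, 0]) cylinder(h = 378, r = 15);
translate([492, 723, 0]) cylinder(h = 378, r = 15);
translate([748, 723, 0]) cylinder(h = 378, r = 15);


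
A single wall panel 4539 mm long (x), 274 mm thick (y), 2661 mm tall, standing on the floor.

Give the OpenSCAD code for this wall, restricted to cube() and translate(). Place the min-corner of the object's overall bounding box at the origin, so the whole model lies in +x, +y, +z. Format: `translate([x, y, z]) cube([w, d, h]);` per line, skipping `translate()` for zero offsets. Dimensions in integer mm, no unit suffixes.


cube([4539, 274, 2661]);


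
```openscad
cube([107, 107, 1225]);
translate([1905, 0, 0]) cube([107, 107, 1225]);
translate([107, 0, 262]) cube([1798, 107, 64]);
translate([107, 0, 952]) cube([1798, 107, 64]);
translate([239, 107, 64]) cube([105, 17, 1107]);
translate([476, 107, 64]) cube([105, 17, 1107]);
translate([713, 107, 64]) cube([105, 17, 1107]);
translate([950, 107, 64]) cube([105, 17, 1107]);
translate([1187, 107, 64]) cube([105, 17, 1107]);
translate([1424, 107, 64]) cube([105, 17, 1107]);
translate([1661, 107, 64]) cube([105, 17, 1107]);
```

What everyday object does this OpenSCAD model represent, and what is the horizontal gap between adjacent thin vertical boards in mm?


A fence section. The picket gap is 132 mm.

Two posts, two rails, 7 pickets — a fence section. Span 1798 mm holds 7 pickets of 105 mm with 8 equal gaps: ⌊(1798 − 7·105) / 8⌋ = 132 mm.


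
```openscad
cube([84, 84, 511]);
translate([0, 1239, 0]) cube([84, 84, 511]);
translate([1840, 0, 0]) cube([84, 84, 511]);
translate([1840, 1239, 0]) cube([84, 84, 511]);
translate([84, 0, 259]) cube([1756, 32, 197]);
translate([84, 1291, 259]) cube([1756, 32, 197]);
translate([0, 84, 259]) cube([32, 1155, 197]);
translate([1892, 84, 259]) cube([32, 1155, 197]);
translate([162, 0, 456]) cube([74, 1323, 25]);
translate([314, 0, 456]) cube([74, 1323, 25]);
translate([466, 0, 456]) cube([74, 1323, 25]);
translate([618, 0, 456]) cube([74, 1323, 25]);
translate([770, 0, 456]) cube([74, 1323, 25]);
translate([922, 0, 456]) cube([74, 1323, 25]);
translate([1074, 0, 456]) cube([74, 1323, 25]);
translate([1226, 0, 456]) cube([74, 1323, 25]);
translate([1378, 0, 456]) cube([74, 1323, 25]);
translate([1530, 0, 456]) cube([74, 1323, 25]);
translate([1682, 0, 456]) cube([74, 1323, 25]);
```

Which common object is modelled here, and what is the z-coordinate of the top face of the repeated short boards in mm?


A bed frame. The slat-top height is 481 mm.

Four posts, four rails, and a row of slats — a bed frame. Slats sit on the rails at z = 259 + 197 = 456; with slat thickness 25, the top is 481 mm.


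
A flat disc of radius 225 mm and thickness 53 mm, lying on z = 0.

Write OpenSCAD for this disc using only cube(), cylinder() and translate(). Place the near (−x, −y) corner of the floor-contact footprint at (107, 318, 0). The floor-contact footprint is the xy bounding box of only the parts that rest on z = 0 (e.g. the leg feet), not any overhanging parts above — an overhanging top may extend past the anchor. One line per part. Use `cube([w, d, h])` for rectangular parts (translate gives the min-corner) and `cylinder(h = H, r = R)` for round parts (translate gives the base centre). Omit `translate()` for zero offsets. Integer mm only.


translate([332, 543, 0]) cylinder(h = 53, r = 225);


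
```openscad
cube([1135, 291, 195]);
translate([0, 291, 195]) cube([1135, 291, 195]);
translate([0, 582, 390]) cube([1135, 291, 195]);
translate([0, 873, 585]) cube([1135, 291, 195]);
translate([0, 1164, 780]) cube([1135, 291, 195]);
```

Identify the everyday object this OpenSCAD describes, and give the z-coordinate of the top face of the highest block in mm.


A staircase. The total rise is 975 mm.

5 identical blocks, each offset up and back from the previous — a staircase. Each step is 195 mm tall and there are 5 of them, so the total rise is 5 × 195 = 975 mm.


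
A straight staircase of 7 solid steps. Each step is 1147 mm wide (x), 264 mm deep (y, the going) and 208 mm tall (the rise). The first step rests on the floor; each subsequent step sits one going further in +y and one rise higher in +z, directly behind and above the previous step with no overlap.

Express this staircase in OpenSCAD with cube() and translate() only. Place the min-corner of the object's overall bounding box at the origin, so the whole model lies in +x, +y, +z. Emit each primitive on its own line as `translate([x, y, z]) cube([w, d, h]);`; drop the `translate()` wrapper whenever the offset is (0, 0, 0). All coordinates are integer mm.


cube([1147, 264, 208]);
translate([0, 264, 208]) cube([1147, 264, 208]);
translate([0, 528, 416]) cube([1147, 264, 208]);
translate([0, 792, 624]) cube([1147, 264, 208]);
translate([0, 1056, 832]) cube([1147, 264, 208]);
translate([0, 1320, 1040]) cube([1147, 264, 208]);
translate([0, 1584, 1248]) cube([1147, 264, 208]);


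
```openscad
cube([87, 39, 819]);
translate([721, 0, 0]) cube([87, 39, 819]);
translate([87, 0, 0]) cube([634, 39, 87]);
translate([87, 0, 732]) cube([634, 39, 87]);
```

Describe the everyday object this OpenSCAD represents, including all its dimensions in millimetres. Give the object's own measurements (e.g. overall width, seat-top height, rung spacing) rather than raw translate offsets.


A rectangular picture frame lying in the x–z plane (depth along y). The opening is 634 mm wide (x) by 645 mm tall (z), surrounded by a border 87 mm wide on all four sides. The frame is 39 mm deep and is made of two full-height vertical stiles with two horizontal rails fitted between them.


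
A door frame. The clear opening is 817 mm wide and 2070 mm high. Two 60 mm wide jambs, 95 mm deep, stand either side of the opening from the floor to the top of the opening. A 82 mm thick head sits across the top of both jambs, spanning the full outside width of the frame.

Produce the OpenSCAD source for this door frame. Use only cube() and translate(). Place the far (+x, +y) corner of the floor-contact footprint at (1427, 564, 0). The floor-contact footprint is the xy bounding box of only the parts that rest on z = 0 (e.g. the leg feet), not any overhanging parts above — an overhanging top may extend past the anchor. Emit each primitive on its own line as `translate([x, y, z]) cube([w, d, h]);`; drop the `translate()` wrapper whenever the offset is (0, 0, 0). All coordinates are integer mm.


translate([490, 469, 0]) cube([60, 95, 2070]);
translate([1367, 469, 0]) cube([60, 95, 2070]);
translate([490, 469, 2070]) cube([937, 95, 82]);


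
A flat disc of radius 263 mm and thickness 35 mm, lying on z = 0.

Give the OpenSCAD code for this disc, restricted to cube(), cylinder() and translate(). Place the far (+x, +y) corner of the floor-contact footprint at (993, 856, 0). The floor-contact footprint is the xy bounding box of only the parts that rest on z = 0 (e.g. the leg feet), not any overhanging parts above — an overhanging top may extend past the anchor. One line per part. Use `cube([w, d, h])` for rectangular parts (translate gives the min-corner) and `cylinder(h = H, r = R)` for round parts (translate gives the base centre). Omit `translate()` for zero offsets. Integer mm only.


translate([730, 593, 0]) cylinder(h = 35, r = 263);


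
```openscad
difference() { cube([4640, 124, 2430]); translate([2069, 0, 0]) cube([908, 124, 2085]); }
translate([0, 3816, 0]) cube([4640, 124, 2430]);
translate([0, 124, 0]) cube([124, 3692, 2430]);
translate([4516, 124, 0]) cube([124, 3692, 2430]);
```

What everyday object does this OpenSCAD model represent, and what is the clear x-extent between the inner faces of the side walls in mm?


A single room. The interior width is 4392 mm.

Four walls enclosing a rectangle with a door in the front wall — a room. Outside width 4640 minus two 124 mm walls gives 4392 mm.


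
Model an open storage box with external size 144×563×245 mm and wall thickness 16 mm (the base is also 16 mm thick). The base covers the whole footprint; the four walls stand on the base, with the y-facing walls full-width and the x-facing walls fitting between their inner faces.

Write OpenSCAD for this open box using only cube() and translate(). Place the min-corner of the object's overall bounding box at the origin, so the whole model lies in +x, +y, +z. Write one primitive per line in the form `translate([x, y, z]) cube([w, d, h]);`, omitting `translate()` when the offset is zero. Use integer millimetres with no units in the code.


cube([144, 563, 16]);
translate([0, 0, 16]) cube([144, 16, 229]);
translate([0, 547, 16]) cube([144, 16, 229]);
translate([0, 16, 16]) cube([16, 531, 229]);
translate([128, 16, 16]) cube([16, 531, 229]);


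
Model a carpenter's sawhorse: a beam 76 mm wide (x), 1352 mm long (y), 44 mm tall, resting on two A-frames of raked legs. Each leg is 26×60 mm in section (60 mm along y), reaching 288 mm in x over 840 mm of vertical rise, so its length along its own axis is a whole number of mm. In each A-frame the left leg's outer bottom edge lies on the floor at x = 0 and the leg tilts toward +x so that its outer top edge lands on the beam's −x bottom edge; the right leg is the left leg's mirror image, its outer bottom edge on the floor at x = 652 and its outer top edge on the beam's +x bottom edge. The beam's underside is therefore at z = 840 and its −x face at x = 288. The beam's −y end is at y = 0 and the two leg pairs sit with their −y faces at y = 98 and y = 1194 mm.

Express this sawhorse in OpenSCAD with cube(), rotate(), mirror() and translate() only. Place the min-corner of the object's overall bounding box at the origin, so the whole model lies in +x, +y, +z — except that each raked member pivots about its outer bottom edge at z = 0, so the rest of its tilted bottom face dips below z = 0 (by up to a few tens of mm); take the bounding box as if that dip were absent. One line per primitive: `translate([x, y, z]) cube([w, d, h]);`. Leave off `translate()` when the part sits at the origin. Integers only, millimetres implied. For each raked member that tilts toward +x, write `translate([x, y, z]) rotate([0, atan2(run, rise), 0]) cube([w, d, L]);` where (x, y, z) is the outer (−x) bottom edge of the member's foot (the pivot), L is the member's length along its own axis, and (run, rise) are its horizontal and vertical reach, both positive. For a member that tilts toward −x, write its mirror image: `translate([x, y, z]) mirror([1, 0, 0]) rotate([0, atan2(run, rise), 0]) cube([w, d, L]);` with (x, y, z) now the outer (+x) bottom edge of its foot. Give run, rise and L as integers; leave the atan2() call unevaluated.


// leg length = √(288² + 840²) = 888
// right-leg outer foot x = 2·288 + 76 = 652
// beam min-corner = (288, 0, 840)
translate([288, 0, 840]) cube([76, 1352, 44]);
translate([0, 98, 0]) rotate([0, atan2(288, 840), 0]) cube([26, 60, 888]);
translate([652, 98, 0]) mirror([1, 0, 0]) rotate([0, atan2(288, 840), 0]) cube([26, 60, 888]);
translate([0, 1194, 0]) rotate([0, atan2(288, 840), 0]) cube([26, 60, 888]);
translate([652, 1194, 0]) mirror([1, 0, 0]) rotate([0, atan2(288, 840), 0]) cube([26, 60, 888]);


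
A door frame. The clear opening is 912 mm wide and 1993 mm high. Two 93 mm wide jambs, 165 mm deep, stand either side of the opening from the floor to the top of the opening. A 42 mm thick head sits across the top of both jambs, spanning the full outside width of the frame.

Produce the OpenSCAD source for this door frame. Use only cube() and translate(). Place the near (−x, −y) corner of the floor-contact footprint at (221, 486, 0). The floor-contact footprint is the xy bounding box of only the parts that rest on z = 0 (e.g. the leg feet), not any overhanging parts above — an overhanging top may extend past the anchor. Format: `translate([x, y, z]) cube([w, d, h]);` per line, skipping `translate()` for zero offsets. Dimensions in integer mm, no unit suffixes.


translate([221, 486, 0]) cube([93, 165, 1993]);
translate([1226, 486, 0]) cube([93, 165, 1993]);
translate([221, 486, 1993]) cube([1098, 165, 42]);


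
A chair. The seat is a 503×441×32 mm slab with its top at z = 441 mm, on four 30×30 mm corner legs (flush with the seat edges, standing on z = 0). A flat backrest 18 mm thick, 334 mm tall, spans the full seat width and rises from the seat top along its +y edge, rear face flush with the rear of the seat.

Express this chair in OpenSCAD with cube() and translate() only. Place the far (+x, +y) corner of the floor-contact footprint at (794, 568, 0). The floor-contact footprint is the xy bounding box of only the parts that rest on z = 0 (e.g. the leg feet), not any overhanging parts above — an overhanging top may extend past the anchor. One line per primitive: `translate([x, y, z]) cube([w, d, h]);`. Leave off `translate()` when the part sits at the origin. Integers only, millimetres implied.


// leg_h = 441 - 32 = 409
translate([291, 127, 409]) cube([503, 441, 32]);
translate([291, 127, 0]) cube([30, 30, 409]);
translate([764, 127, 0]) cube([30, 30, 409]);
translate([291, 538, 0]) cube([30, 30, 409]);
translate([764, 538, 0]) cube([30, 30, 409]);
translate([291, 550, 441]) cube([503, 18, 334]);


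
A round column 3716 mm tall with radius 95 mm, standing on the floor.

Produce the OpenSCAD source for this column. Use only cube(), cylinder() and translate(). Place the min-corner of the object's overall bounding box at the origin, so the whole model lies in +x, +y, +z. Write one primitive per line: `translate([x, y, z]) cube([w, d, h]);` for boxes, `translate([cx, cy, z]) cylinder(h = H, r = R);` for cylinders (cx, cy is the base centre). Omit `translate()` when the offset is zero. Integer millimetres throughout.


translate([95, 95, 0]) cylinder(h = 3716, r = 95);


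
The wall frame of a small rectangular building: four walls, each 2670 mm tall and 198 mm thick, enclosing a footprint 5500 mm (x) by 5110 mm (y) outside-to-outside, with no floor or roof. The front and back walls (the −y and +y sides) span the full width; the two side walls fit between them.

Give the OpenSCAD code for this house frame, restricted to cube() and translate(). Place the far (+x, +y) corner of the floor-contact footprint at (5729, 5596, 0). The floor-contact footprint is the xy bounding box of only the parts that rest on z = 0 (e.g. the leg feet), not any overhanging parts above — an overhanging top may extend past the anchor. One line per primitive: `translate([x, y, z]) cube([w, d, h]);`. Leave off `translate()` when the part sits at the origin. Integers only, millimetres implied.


translate([229, 486, 0]) cube([5500, 198, 2670]);
translate([229, 5398, 0]) cube([5500, 198, 2670]);
translate([229, 684, 0]) cube([198, 4714, 2670]);
translate([5531, 684, 0]) cube([198, 4714, 2670]);


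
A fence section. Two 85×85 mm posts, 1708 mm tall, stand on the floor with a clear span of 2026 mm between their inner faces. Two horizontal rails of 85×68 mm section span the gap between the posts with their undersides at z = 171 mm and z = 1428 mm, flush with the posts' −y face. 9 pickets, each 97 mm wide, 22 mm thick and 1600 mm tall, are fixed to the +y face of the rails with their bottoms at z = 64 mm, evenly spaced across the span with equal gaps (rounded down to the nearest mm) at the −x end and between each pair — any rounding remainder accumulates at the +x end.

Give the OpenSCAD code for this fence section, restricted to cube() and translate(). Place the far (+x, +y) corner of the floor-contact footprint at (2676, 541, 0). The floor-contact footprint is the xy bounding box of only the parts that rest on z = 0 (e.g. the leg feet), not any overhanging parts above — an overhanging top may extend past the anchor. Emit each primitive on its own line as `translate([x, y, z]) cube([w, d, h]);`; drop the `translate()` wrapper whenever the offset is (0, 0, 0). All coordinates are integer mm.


translate([480, 456, 0]) cube([85, 85, 1708]);
translate([2591, 456, 0]) cube([85, 85, 1708]);
translate([565, 456, 171]) cube([2026, 85, 68]);
translate([565, 456, 1428]) cube([2026, 85, 68]);
translate([680, 541, 64]) cube([97, 22, 1600]);
translate([892, 541, 64]) cube([97, 22, 1600]);
translate([1104, 541, 64]) cube([97, 22, 1600]);
translate([1316, 541, 64]) cube([97, 22, 1600]);
translate([1528, 541, 64]) cube([97, 22, 1600]);
translate([1740, 541, 64]) cube([97, 22, 1600]);
translate([1952, 541, 64]) cube([97, 22, 1600]);
translate([2164, 541, 64]) cube([97, 22, 1600]);
translate([2376, 541, 64]) cube([97, 22, 1600]);


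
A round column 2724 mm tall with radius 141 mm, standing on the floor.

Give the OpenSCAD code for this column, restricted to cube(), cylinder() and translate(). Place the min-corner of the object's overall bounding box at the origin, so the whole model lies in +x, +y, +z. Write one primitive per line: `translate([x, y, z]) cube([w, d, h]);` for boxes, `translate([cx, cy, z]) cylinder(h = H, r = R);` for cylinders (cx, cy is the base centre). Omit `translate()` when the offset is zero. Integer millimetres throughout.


translate([141, 141, 0]) cylinder(h = 2724, r = 141);


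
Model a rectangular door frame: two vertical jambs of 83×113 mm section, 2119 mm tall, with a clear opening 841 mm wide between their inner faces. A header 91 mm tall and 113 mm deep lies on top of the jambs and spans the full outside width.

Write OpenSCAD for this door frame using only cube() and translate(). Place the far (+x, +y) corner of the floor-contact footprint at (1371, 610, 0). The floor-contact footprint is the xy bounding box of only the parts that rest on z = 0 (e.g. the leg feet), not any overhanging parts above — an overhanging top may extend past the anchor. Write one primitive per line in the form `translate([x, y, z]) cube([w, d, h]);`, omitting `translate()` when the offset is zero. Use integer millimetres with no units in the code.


translate([364, 497, 0]) cube([83, 113, 2119]);
translate([1288, 497, 0]) cube([83, 113, 2119]);
translate([364, 497, 2119]) cube([1007, 113, 91]);


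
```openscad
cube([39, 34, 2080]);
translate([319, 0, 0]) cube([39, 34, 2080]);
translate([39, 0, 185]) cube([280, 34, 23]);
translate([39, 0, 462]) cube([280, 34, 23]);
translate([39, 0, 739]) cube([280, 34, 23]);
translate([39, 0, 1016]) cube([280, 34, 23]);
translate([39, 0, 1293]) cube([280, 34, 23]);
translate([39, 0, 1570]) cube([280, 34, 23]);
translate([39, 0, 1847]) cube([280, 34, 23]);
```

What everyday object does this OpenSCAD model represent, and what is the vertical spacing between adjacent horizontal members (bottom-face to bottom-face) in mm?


A ladder. The rung spacing is 277 mm.

Two tall 39×34 posts with 7 short bars between them — a ladder. Adjacent rungs sit at z = 185 and z = 462, so the spacing is 462 − 185 = 277 mm.


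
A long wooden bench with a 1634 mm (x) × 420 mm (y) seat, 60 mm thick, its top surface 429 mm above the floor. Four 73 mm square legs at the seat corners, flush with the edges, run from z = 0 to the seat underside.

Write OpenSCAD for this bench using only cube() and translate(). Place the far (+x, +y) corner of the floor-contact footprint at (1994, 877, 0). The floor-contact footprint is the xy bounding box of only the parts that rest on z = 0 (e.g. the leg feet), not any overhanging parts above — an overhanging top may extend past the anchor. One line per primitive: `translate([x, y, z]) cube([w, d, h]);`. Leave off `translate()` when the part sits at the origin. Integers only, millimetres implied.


// leg_h = 429 − 60 = 369
translate([360, 457, 369]) cube([1634, 420, 60]);
translate([360, 457, 0]) cube([73, 73, 369]);
translate([360, 804, 0]) cube([73, 73, 369]);
translate([1921, 457, 0]) cube([73, 73, 369]);
translate([1921, 804, 0]) cube([73, 73, 369]);


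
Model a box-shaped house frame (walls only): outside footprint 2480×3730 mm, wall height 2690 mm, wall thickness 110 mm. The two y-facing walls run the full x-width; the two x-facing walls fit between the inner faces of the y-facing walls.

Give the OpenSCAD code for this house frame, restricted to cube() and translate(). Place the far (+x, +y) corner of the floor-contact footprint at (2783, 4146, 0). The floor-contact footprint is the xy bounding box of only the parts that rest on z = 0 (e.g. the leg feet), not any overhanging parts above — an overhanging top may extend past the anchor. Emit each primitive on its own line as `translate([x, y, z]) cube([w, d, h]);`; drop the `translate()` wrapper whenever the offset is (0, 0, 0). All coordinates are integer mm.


translate([303, 416, 0]) cube([2480, 110, 2690]);
translate([303, 4036, 0]) cube([2480, 110, 2690]);
translate([303, 526, 0]) cube([110, 3510, 2690]);
translate([2673, 526, 0]) cube([110, 3510, 2690]);


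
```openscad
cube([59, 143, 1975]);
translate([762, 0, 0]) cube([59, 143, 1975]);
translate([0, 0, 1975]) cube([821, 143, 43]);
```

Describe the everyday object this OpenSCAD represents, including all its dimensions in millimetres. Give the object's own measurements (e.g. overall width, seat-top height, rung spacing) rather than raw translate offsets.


A door frame. The clear opening is 703 mm wide and 1975 mm high. Two 59 mm wide jambs, 143 mm deep, stand either side of the opening from the floor to the top of the opening. A 43 mm thick head sits across the top of both jambs, spanning the full outside width of the frame.


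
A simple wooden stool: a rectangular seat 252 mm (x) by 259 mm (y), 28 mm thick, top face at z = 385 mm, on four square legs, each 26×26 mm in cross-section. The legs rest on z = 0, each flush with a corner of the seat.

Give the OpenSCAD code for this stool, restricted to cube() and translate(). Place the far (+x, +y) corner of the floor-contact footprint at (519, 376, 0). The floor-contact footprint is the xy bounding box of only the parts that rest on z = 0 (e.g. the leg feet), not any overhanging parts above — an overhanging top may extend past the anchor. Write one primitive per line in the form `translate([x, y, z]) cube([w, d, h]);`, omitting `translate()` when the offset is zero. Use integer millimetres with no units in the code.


// leg_h = 385 - 28 = 357
translate([267, 117, 357]) cube([252, 259, 28]);
translate([267, 117, 0]) cube([26, 26, 357]);
translate([493, 117, 0]) cube([26, 26, 357]);
translate([267, 350, 0]) cube([26, 26, 357]);
translate([493, 350, 0]) cube([26, 26, 357]);


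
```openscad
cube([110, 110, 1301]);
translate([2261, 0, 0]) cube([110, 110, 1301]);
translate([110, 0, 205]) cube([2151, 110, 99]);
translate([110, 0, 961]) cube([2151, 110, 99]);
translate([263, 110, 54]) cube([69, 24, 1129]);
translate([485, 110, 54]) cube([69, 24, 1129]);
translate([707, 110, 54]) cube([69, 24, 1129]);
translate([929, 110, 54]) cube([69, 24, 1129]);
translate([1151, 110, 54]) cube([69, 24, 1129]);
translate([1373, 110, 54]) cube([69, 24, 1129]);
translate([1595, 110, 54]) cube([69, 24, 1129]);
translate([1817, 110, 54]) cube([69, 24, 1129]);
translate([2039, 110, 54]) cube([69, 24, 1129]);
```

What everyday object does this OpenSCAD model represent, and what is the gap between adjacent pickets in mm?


A fence section. The picket gap is 153 mm.

Two posts, two rails, 9 pickets — a fence section. Span 2151 mm holds 9 pickets of 69 mm with 10 equal gaps: ⌊(2151 − 9·69) / 10⌋ = 153 mm.


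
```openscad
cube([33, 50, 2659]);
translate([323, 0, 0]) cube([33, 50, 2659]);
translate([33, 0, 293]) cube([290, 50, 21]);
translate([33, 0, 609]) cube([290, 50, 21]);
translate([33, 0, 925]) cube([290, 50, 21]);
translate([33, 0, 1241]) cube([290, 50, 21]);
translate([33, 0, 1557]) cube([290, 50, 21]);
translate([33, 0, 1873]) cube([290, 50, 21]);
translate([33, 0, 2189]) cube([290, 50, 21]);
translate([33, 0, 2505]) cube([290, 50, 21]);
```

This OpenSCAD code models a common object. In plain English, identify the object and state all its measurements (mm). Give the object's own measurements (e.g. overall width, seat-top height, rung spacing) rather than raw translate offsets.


A straight ladder. Two 33×50 mm vertical rails, 2659 mm tall, stand 356 mm apart (outside-to-outside) with their front faces coplanar on the −y side. 8 rungs, each 50 mm deep and 21 mm tall, span between the inner faces of the rails, front faces flush with the rails. The lowest rung's underside is at z = 293 mm and rungs are spaced 316 mm apart (underside to underside).


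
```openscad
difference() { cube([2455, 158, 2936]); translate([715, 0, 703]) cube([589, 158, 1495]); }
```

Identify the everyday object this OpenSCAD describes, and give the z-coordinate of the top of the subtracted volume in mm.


A wall with a window opening. The window head height is 2198 mm.

A wall with a rectangular opening subtracted — a window. Sill at z = 703, opening 1495 mm tall, so the head is at 703 + 1495 = 2198 mm.


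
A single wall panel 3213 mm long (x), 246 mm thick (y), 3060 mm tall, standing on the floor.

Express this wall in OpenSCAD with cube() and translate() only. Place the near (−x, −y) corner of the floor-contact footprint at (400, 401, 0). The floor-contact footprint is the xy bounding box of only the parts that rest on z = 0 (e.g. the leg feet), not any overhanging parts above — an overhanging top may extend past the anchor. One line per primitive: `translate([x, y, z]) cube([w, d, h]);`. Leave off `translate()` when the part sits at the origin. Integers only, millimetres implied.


translate([400, 401, 0]) cube([3213, 246, 3060]);


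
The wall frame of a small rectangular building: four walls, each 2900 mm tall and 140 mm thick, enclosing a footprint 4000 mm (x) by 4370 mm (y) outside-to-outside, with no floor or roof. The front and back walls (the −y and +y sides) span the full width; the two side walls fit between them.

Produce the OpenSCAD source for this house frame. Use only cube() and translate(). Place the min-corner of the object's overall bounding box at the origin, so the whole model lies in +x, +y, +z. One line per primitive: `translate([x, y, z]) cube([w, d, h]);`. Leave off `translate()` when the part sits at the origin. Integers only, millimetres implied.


cube([4000, 140, 2900]);
translate([0, 4230, 0]) cube([4000, 140, 2900]);
translate([0, 140, 0]) cube([140, 4090, 2900]);
translate([3860, 140, 0]) cube([140, 4090, 2900]);


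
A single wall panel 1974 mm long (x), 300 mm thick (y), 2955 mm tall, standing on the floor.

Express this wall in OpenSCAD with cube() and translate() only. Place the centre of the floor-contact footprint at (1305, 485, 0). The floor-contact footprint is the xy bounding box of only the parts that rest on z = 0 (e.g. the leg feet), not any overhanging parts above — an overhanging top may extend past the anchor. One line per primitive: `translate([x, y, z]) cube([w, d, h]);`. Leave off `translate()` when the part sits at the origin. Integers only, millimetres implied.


translate([318, 335, 0]) cube([1974, 300, 2955]);


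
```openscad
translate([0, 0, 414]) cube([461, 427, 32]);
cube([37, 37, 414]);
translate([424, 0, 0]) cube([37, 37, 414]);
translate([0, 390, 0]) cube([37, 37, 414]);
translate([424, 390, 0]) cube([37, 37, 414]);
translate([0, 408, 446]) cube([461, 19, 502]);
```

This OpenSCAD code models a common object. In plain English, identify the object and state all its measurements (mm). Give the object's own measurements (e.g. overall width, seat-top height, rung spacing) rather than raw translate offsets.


A chair. The seat is a 461×427×32 mm slab with its top at z = 446 mm, on four 37×37 mm corner legs (flush with the seat edges, standing on z = 0). A flat backrest 19 mm thick, 502 mm tall, spans the full seat width and rises from the seat top along its +y edge, rear face flush with the rear of the seat.


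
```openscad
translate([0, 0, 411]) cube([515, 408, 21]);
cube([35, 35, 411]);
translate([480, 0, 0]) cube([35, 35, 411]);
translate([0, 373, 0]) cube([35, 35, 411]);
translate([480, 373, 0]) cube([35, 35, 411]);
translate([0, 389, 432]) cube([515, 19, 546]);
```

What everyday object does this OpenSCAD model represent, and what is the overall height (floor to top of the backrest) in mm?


A chair. The overall height is 978 mm.

A slab on four corner posts with a tall panel at the back — a chair. The seat slab sits at z = 411 with thickness 21, and the 546 mm backrest starts at the seat top, so the overall height is 411 + 21 + 546 = 978 mm.


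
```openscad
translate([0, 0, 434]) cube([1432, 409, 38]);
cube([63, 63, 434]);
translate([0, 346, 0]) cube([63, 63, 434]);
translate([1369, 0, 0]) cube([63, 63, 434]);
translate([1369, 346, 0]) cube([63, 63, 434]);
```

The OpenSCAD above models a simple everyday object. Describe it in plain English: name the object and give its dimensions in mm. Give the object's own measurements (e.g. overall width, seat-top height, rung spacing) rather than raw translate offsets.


A bench: a 1432×409 mm seat slab, 38 mm thick, top at z = 472 mm, on four 63×63 mm square legs flush with the seat corners and standing on z = 0.


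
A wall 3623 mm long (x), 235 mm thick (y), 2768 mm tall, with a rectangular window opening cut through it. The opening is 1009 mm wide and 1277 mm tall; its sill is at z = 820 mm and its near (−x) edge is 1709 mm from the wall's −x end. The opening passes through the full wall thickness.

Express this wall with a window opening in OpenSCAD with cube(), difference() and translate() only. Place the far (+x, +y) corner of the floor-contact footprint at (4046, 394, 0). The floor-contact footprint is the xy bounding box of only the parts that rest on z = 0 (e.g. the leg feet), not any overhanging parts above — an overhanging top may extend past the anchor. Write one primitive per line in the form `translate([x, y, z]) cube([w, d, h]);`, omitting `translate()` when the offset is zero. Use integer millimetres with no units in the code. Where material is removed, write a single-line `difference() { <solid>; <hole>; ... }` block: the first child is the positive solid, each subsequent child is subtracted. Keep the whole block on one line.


difference() { translate([423, 159, 0]) cube([3623, 235, 2768]); translate([2132, 159, 820]) cube([1009, 235, 1277]); }


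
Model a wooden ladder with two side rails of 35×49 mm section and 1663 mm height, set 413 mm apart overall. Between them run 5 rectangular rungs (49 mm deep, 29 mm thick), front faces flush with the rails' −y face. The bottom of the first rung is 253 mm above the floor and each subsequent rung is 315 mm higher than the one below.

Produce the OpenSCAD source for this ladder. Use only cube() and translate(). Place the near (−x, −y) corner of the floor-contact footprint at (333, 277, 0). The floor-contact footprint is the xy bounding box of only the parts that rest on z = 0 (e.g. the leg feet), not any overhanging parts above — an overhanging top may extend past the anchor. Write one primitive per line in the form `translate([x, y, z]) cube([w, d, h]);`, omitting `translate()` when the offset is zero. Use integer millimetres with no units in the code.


// rung span = 413 - 2*35 = 343
// rung[k] z = 253 + k*315
translate([333, 277, 0]) cube([35, 49, 1663]);
translate([711, 277, 0]) cube([35, 49, 1663]);
translate([368, 277, 253]) cube([343, 49, 29]);
translate([368, 277, 568]) cube([343, 49, 29]);
translate([368, 277, 883]) cube([343, 49, 29]);
translate([368, 277, 1198]) cube([343, 49, 29]);
translate([368, 277, 1513]) cube([343, 49, 29]);


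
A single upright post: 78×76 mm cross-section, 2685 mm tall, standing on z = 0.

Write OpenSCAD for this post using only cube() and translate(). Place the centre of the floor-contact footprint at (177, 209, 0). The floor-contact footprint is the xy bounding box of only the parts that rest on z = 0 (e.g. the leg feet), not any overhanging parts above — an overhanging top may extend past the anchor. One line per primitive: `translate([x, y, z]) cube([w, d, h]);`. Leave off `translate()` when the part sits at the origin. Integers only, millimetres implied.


translate([138, 171, 0]) cube([78, 76, 2685]);


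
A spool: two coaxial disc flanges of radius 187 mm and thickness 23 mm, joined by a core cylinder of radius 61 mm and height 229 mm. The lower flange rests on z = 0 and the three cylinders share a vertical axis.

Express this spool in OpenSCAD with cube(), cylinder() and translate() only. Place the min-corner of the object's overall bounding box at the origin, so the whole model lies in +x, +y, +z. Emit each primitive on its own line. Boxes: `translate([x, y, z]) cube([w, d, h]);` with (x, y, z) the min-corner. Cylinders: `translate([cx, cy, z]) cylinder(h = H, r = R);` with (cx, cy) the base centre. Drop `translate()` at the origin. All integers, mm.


translate([187, 187, 0]) cylinder(h = 23, r = 187);
translate([187, 187, 23]) cylinder(h = 229, r = 61);
translate([187, 187, 252]) cylinder(h = 23, r = 187);


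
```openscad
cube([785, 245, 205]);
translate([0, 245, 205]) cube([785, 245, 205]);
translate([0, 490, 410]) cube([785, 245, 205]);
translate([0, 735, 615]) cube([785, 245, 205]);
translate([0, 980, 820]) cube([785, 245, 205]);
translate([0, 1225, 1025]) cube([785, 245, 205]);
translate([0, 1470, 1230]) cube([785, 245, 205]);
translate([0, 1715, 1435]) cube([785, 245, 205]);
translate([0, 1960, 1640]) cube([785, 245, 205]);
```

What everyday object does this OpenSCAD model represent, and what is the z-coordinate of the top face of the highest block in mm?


A staircase. The total rise is 1845 mm.

9 identical blocks, each offset up and back from the previous — a staircase. Each step is 205 mm tall and there are 9 of them, so the total rise is 9 × 205 = 1845 mm.


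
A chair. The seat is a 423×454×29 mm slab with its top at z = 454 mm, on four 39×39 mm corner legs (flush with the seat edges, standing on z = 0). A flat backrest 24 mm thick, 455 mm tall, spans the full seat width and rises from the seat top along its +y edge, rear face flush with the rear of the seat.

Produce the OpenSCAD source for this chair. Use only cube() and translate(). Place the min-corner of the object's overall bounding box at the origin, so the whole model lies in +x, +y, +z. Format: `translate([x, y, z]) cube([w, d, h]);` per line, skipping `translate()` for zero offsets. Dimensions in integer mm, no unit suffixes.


translate([0, 0, 425]) cube([423, 454, 29]);
cube([39, 39, 425]);
translate([384, 0, 0]) cube([39, 39, 425]);
translate([0, 415, 0]) cube([39, 39, 425]);
translate([384, 415, 0]) cube([39, 39, 425]);
translate([0, 430, 454]) cube([423, 24, 455]);


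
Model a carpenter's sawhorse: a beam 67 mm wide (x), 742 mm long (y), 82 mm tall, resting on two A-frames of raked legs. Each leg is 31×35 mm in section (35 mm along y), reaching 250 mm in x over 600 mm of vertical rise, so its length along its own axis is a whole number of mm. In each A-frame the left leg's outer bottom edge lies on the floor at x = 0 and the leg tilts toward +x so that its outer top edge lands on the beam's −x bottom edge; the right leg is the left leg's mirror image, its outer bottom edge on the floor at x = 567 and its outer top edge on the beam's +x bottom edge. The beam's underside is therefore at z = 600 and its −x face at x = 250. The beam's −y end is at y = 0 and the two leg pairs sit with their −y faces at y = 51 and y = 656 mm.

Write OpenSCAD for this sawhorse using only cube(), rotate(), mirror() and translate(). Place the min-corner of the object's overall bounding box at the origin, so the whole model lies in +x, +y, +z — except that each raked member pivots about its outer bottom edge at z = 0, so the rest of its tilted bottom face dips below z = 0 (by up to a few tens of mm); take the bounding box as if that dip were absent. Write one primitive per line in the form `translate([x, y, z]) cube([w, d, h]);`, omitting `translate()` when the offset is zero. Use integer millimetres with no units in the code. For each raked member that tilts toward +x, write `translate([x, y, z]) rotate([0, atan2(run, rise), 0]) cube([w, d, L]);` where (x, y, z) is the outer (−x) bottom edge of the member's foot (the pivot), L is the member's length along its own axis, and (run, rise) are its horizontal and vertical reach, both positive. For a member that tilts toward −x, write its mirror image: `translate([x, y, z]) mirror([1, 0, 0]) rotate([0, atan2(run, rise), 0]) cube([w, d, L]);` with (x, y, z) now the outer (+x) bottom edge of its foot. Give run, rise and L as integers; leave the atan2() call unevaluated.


translate([250, 0, 600]) cube([67, 742, 82]);
translate([0, 51, 0]) rotate([0, atan2(250, 600), 0]) cube([31, 35, 650]);
translate([567, 51, 0]) mirror([1, 0, 0]) rotate([0, atan2(250, 600), 0]) cube([31, 35, 650]);
translate([0, 656, 0]) rotate([0, atan2(250, 600), 0]) cube([31, 35, 650]);
translate([567, 656, 0]) mirror([1, 0, 0]) rotate([0, atan2(250, 600), 0]) cube([31, 35, 650]);
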